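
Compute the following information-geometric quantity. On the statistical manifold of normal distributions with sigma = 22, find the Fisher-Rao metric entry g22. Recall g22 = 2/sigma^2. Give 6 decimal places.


For the 2-parameter normal family, the Fisher metric has:
  g11 = 1/sigma^2, g22 = 2/sigma^2.
sigma = 22, sigma^2 = 484.
g22 = 0.004132

0.004132


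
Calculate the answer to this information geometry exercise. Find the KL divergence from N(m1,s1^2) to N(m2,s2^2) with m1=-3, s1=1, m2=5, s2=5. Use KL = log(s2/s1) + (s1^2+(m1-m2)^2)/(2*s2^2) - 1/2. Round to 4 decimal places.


KL divergence between normal distributions:
KL = log(s2/s1) + (s1^2 + (m1-m2)^2)/(2*s2^2) - 1/2.
log(5/1) = 1.609438.
(1^2 + (-3-5)^2)/(2*5^2) = (1 + 64)/50 = 1.3.
KL = 1.609438 + 1.3 - 0.5 = 2.4094

2.4094


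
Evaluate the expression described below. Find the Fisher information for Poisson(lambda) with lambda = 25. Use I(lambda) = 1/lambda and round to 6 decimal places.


Fisher information for Poisson: I(lambda) = 1/lambda.
lambda = 25.
I(lambda) = 1/25 = 0.040000

0.040000


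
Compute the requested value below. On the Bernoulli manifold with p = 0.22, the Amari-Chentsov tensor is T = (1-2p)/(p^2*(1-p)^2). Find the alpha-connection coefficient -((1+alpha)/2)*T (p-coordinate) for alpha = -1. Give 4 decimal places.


Skewness (Amari-Chentsov) tensor: T = (1-2p)/(p^2*(1-p)^2).
p = 0.22, 1-2p = 0.56, p^2 = 0.0484, (1-p)^2 = 0.6084.
T = 0.56/(0.0484 * 0.6084) = 19.017502.
In the p-coordinate, Gamma^(alpha) = Gamma^(0) - (alpha/2)*T with Gamma^(0) = (1/2)*g'(p) = -T/2,
so Gamma^(alpha) = -((1+alpha)/2)*T.
alpha = -1, -(1+alpha)/2 = 0.0.
Gamma = 0.0 * 19.017502 = 0.0000

0.0000


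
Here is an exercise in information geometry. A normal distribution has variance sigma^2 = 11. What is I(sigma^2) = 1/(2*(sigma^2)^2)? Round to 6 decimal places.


Fisher information for variance: I(sigma^2) = 1/(2*sigma^4).
sigma^2 = 11, so sigma^4 = 121.
I = 1/(2*121) = 1/242 = 0.004132

0.004132


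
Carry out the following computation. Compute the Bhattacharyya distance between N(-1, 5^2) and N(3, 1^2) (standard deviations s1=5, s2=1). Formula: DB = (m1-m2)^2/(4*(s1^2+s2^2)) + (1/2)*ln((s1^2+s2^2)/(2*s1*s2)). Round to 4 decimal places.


Bhattacharyya distance between two Gaussians:
DB = (m1-m2)^2/(4*(s1^2+s2^2)) + (1/2)*ln((s1^2+s2^2)/(2*s1*s2)).
(m1-m2)^2 = (-4)^2 = 16.
s1^2+s2^2 = 25 + 1 = 26.
term1 = 16/104 = 0.153846.
term2 = 0.5*ln(26/10.0) = 0.477756.
DB = 0.153846 + 0.477756 = 0.6316

0.6316


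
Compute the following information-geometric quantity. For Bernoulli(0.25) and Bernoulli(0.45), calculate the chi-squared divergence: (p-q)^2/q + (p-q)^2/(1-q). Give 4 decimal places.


Chi-squared divergence between Bernoulli distributions:
chi^2 = (p-q)^2/q + (p-q)^2/(1-q).
p = 0.25, q = 0.45, p-q = -0.2.
(p-q)^2 = 0.04.
term1 = 0.04/0.45 = 0.088889.
term2 = 0.04/0.55 = 0.072727.
chi^2 = 0.088889 + 0.072727 = 0.1616

0.1616


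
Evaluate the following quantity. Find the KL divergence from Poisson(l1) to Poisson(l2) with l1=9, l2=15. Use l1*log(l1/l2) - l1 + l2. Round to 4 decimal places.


KL divergence for Poisson:
KL = l1*log(l1/l2) - l1 + l2.
l1 = 9, l2 = 15.
log(9/15) = -0.510826.
l1*log(l1/l2) = 9 * -0.510826 = -4.597431.
KL = -4.597431 - 9 + 15 = 1.4026

1.4026


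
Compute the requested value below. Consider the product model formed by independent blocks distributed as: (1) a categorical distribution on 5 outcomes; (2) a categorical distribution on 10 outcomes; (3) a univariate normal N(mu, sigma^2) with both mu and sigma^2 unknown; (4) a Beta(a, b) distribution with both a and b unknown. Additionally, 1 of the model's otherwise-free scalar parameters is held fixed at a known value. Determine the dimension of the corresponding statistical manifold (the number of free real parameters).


The dimension of a statistical manifold equals the number of free
(independent) real parameters of the model. For a product of independent
blocks the parameter counts add.
- categorical on 5 outcomes (probabilities sum to 1): 5-1 = 4.
- categorical on 10 outcomes (probabilities sum to 1): 10-1 = 9.
- normal (mu, sigma^2): 2.
- Beta (a, b): 2.
Total = 4 + 9 + 2 + 2 = 17.
1 parameter(s) fixed at known values: 17 - 1 = 16.
Dimension = 16

16


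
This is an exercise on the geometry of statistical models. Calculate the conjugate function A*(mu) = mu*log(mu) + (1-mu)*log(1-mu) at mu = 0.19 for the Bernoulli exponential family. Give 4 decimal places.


Legendre transform for Bernoulli:
A*(mu) = mu*log(mu) + (1-mu)*log(1-mu).
mu = 0.19, 1-mu = 0.81.
mu*log(mu) = 0.19*log(0.19) = -0.315539.
(1-mu)*log(1-mu) = 0.81*log(0.81) = -0.170684.
A* = -0.315539 + -0.170684 = -0.4862

-0.4862


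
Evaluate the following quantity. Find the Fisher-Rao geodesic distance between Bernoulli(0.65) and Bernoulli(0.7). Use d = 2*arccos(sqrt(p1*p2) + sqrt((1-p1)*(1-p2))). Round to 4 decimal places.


Geodesic distance on Bernoulli manifold:
d(p1,p2) = 2*arccos(sqrt(p1*p2) + sqrt((1-p1)*(1-p2))).
sqrt(p1*p2) = sqrt(0.65*0.7) = 0.674537.
sqrt((1-p1)*(1-p2)) = sqrt(0.35*0.3) = 0.324037.
arg = 0.674537 + 0.324037 = 0.998574.
d = 2*arccos(0.998574) = 0.1068

0.1068


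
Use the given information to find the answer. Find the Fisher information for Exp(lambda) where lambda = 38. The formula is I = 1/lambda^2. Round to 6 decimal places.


Fisher information for exponential: I(lambda) = 1/lambda^2.
lambda = 38, lambda^2 = 1444.
I = 1/1444 = 0.000693

0.000693


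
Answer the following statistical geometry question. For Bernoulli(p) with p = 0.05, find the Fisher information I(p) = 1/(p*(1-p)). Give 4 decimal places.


For Bernoulli(p), Fisher information is I(p) = 1/(p*(1-p)).
p = 0.05, 1-p = 0.95.
p*(1-p) = 0.0475.
I(p) = 1/0.0475 = 21.0526

21.0526


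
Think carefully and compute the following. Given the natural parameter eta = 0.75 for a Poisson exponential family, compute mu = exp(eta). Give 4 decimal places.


Expectation parameter for Poisson exponential family:
mu = exp(eta).
eta = 0.75.
mu = exp(0.75) = 2.1170

2.1170


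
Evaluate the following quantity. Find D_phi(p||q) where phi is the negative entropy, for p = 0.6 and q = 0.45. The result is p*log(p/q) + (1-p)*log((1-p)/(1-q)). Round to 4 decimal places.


Bregman divergence with negative entropy generator:
D = p*log(p/q) + (1-p)*log((1-p)/(1-q)).
p = 0.6, q = 0.45.
p*log(p/q) = 0.6*log(0.6/0.45) = 0.172609.
(1-p)*log((1-p)/(1-q)) = 0.4*log(0.4/0.55) = -0.127381.
D = 0.172609 + -0.127381 = 0.0452

0.0452


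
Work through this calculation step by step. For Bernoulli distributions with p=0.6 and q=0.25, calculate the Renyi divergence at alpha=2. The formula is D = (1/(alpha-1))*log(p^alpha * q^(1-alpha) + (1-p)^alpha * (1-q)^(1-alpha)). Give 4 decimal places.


Renyi divergence of order alpha between Bernoulli distributions:
D = (1/(alpha-1))*log(p^alpha * q^(1-alpha) + (1-p)^alpha * (1-q)^(1-alpha)).
alpha = 2, p = 0.6, q = 0.25.
p^alpha * q^(1-alpha) = 0.6^2 * 0.25^-1 = 1.44.
(1-p)^alpha * (1-q)^(1-alpha) = 0.4^2 * 0.75^-1 = 0.213333.
sum = 1.44 + 0.213333 = 1.653333.
D = (1/1)*log(1.653333) = 0.5028

0.5028


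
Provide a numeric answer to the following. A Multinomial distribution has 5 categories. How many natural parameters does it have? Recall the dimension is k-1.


Exponential family dimension calculation:
For Multinomial with k=5 categories, dim = k-1 = 4.

4


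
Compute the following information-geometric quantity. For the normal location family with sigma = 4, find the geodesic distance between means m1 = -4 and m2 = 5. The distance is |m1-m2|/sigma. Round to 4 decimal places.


On the fixed-variance normal subfamily, geodesic distance = |m1-m2|/sigma.
|-4 - 5| = 9.
sigma = 4.
d = 9/4 = 2.2500

2.2500


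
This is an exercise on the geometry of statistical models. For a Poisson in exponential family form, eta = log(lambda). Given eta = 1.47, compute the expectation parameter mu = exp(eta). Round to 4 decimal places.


Expectation parameter for Poisson exponential family:
mu = exp(eta).
eta = 1.47.
mu = exp(1.47) = 4.3492

4.3492


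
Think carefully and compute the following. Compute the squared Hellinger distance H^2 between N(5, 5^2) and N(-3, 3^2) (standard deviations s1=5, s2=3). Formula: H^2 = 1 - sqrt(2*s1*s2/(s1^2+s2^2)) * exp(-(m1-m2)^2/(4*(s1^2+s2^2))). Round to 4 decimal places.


Squared Hellinger distance for Gaussians:
H^2 = 1 - sqrt(2*s1*s2/(s1^2+s2^2)) * exp(-(m1-m2)^2/(4*(s1^2+s2^2))).
s1^2 = 25, s2^2 = 9, s1^2+s2^2 = 34.
sqrt(2*5*3/(34)) = 0.939336.
(m1-m2)^2 = (8)^2 = 64.
exp(-64/(4*34)) = exp(-0.470588) = 0.624635.
H^2 = 1 - 0.939336*0.624635 = 0.4133

0.4133


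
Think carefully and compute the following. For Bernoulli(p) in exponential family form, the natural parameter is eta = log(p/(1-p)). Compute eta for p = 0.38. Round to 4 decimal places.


Natural parameter for Bernoulli: eta = log(p/(1-p)).
p = 0.38, 1-p = 0.62.
p/(1-p) = 0.612903.
eta = log(0.612903) = -0.4895

-0.4895


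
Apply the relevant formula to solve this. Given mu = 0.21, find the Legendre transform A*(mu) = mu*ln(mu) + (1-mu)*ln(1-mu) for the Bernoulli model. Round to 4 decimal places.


Legendre transform for Bernoulli:
A*(mu) = mu*log(mu) + (1-mu)*log(1-mu).
mu = 0.21, 1-mu = 0.79.
mu*log(mu) = 0.21*log(0.21) = -0.327736.
(1-mu)*log(1-mu) = 0.79*log(0.79) = -0.186221.
A* = -0.327736 + -0.186221 = -0.5140

-0.5140


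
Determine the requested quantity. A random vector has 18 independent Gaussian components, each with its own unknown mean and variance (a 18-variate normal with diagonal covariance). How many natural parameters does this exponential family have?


Exponential family dimension calculation:
Each univariate normal has two natural parameters (mu/sigma^2 and -1/(2 sigma^2)).
With 18 independent components, dim = 2 * 18 = 36.

36


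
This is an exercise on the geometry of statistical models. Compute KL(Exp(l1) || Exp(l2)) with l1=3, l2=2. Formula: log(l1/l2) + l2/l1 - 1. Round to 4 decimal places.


KL divergence for exponential family:
KL = log(l1/l2) + l2/l1 - 1.
log(3/2) = 0.405465.
2/3 = 0.666667.
KL = 0.405465 + 0.666667 - 1 = 0.0721

0.0721


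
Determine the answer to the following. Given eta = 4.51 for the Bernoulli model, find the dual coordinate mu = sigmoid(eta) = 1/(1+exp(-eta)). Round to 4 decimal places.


Dual coordinate (expectation parameter) for Bernoulli:
mu = 1/(1+exp(-eta)).
eta = 4.51.
exp(-eta) = exp(-4.51) = 0.010998.
mu = 1/(1+0.010998) = 0.9891

0.9891


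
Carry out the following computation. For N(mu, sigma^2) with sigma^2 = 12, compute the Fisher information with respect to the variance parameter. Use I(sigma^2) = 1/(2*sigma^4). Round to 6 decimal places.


Fisher information for variance: I(sigma^2) = 1/(2*sigma^4).
sigma^2 = 12, so sigma^4 = 144.
I = 1/(2*144) = 1/288 = 0.003472

0.003472


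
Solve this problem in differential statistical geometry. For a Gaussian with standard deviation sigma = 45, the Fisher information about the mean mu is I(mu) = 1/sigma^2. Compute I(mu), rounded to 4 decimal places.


The Fisher information for the mean of a normal distribution is I(mu) = 1/sigma^2.
sigma = 45, so sigma^2 = 2025.
I(mu) = 1/2025 = 0.0005

0.0005


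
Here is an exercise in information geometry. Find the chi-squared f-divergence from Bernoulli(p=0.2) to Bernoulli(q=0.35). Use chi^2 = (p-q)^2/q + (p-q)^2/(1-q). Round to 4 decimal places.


Chi-squared divergence between Bernoulli distributions:
chi^2 = (p-q)^2/q + (p-q)^2/(1-q).
p = 0.2, q = 0.35, p-q = -0.15.
(p-q)^2 = 0.0225.
term1 = 0.0225/0.35 = 0.064286.
term2 = 0.0225/0.65 = 0.034615.
chi^2 = 0.064286 + 0.034615 = 0.0989

0.0989


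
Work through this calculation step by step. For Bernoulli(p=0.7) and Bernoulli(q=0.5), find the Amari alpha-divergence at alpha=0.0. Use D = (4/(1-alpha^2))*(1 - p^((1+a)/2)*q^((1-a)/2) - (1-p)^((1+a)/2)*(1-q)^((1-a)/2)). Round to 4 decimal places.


Amari alpha-divergence:
D = (4/(1-alpha^2))*(1 - p^((1+a)/2)*q^((1-a)/2) - (1-p)^((1+a)/2)*(1-q)^((1-a)/2)).
alpha = 0.0, p = 0.7, q = 0.5.
e1 = (1+alpha)/2 = 0.5, e2 = (1-alpha)/2 = 0.5.
t1 = p^e1 * q^e2 = 0.7^0.5 * 0.5^0.5 = 0.591608.
t2 = (1-p)^e1 * (1-q)^e2 = 0.3^0.5 * 0.5^0.5 = 0.387298.
4/(1-alpha^2) = 4.0.
D = 4.0*(1 - 0.591608 - 0.387298) = 0.0844

0.0844


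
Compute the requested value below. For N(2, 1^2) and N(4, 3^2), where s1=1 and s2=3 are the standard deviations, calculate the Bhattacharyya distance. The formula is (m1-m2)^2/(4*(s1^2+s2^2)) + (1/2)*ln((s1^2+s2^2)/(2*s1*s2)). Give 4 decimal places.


Bhattacharyya distance between two Gaussians:
DB = (m1-m2)^2/(4*(s1^2+s2^2)) + (1/2)*ln((s1^2+s2^2)/(2*s1*s2)).
(m1-m2)^2 = (-2)^2 = 4.
s1^2+s2^2 = 1 + 9 = 10.
term1 = 4/40 = 0.1.
term2 = 0.5*ln(10/6.0) = 0.255413.
DB = 0.1 + 0.255413 = 0.3554

0.3554


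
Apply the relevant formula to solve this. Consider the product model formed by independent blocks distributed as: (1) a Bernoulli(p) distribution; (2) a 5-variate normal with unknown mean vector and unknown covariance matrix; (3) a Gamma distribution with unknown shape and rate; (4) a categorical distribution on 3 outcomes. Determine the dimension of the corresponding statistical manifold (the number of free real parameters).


The dimension of a statistical manifold equals the number of free
(independent) real parameters of the model. For a product of independent
blocks the parameter counts add.
- Bernoulli (p): 1.
- 5-variate normal: 5 (mean) + 5*6/2 = 15 (symmetric covariance) = 20.
- Gamma (shape, rate): 2.
- categorical on 3 outcomes (probabilities sum to 1): 3-1 = 2.
Total = 1 + 20 + 2 + 2 = 25.
Dimension = 25

25


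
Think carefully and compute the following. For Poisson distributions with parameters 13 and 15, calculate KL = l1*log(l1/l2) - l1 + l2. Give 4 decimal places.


KL divergence for Poisson:
KL = l1*log(l1/l2) - l1 + l2.
l1 = 13, l2 = 15.
log(13/15) = -0.143101.
l1*log(l1/l2) = 13 * -0.143101 = -1.860311.
KL = -1.860311 - 13 + 15 = 0.1397

0.1397


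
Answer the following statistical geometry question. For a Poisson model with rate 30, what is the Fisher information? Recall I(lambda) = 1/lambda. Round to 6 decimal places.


Fisher information for Poisson: I(lambda) = 1/lambda.
lambda = 30.
I(lambda) = 1/30 = 0.033333

0.033333


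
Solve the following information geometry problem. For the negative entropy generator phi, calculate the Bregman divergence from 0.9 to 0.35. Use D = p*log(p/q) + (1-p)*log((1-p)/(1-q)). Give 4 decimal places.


Bregman divergence with negative entropy generator:
D = p*log(p/q) + (1-p)*log((1-p)/(1-q)).
p = 0.9, q = 0.35.
p*log(p/q) = 0.9*log(0.9/0.35) = 0.850015.
(1-p)*log((1-p)/(1-q)) = 0.1*log(0.1/0.65) = -0.18718.
D = 0.850015 + -0.18718 = 0.6628

0.6628


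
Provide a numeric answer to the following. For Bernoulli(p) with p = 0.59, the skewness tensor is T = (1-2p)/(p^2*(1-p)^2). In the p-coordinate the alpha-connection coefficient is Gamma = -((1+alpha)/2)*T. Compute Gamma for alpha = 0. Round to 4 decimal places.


Skewness (Amari-Chentsov) tensor: T = (1-2p)/(p^2*(1-p)^2).
p = 0.59, 1-2p = -0.18, p^2 = 0.3481, (1-p)^2 = 0.1681.
T = -0.18/(0.3481 * 0.1681) = -3.076102.
In the p-coordinate, Gamma^(alpha) = Gamma^(0) - (alpha/2)*T with Gamma^(0) = (1/2)*g'(p) = -T/2,
so Gamma^(alpha) = -((1+alpha)/2)*T.
alpha = 0, -(1+alpha)/2 = -0.5.
Gamma = -0.5 * -3.076102 = 1.5381

1.5381


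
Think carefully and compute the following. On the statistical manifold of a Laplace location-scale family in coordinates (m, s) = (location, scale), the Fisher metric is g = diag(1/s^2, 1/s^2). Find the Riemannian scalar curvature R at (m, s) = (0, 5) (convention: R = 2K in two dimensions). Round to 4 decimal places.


The metric has the form g = (A dm^2 + B ds^2)/s^2 with A = 1, B = 1.
Substitute u = sqrt(A/B)*m: g = B*(du^2 + ds^2)/s^2, i.e. B times the
Poincare upper half-plane metric, which has constant Gaussian curvature -1.
Scaling a 2D metric by a constant c divides the Gaussian curvature by c,
so K = -1/B = -1/(1) = -1.0000 everywhere (the point (m, s) = (0, 5) is irrelevant:
the curvature is constant).
Scalar curvature in dimension 2: R = 2K = -2/(1) = -2.0000.

-2.0000


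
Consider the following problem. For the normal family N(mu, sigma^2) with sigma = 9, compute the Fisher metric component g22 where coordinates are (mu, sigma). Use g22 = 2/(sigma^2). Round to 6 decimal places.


For the 2-parameter normal family, the Fisher metric has:
  g11 = 1/sigma^2, g22 = 2/sigma^2.
sigma = 9, sigma^2 = 81.
g22 = 0.024691

0.024691


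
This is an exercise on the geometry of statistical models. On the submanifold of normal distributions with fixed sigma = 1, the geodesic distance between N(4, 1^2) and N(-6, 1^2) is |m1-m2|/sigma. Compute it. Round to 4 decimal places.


On the fixed-variance normal subfamily, geodesic distance = |m1-m2|/sigma.
|4 - -6| = 10.
sigma = 1.
d = 10/1 = 10.0000

10.0000


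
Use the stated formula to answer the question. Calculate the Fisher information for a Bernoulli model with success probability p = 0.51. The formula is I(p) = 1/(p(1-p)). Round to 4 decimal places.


For Bernoulli(p), Fisher information is I(p) = 1/(p*(1-p)).
p = 0.51, 1-p = 0.49.
p*(1-p) = 0.2499.
I(p) = 1/0.2499 = 4.0016

4.0016


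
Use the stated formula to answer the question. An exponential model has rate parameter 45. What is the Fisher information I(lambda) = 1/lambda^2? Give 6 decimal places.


Fisher information for exponential: I(lambda) = 1/lambda^2.
lambda = 45, lambda^2 = 2025.
I = 1/2025 = 0.000494

0.000494


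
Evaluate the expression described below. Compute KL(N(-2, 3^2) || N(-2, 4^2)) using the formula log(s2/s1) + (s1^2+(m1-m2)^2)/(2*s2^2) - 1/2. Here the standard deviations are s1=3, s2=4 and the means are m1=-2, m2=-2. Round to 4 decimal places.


KL divergence between normal distributions:
KL = log(s2/s1) + (s1^2 + (m1-m2)^2)/(2*s2^2) - 1/2.
log(4/3) = 0.287682.
(3^2 + (-2--2)^2)/(2*4^2) = (9 + 0)/32 = 0.28125.
KL = 0.287682 + 0.28125 - 0.5 = 0.0689

0.0689


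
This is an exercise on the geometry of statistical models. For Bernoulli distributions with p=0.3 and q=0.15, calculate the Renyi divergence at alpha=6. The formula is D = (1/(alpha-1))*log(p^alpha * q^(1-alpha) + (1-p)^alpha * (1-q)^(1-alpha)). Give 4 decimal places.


Renyi divergence of order alpha between Bernoulli distributions:
D = (1/(alpha-1))*log(p^alpha * q^(1-alpha) + (1-p)^alpha * (1-q)^(1-alpha)).
alpha = 6, p = 0.3, q = 0.15.
p^alpha * q^(1-alpha) = 0.3^6 * 0.15^-5 = 9.6.
(1-p)^alpha * (1-q)^(1-alpha) = 0.7^6 * 0.85^-5 = 0.265151.
sum = 9.6 + 0.265151 = 9.865151.
D = (1/5)*log(9.865151) = 0.4578

0.4578


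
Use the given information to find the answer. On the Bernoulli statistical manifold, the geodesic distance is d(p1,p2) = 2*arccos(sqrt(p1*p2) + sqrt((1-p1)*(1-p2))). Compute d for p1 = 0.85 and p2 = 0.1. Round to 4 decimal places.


Geodesic distance on Bernoulli manifold:
d(p1,p2) = 2*arccos(sqrt(p1*p2) + sqrt((1-p1)*(1-p2))).
sqrt(p1*p2) = sqrt(0.85*0.1) = 0.291548.
sqrt((1-p1)*(1-p2)) = sqrt(0.15*0.9) = 0.367423.
arg = 0.291548 + 0.367423 = 0.658971.
d = 2*arccos(0.658971) = 1.7027

1.7027


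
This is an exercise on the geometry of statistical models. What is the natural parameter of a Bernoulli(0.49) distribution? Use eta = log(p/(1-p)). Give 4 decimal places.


Natural parameter for Bernoulli: eta = log(p/(1-p)).
p = 0.49, 1-p = 0.51.
p/(1-p) = 0.960784.
eta = log(0.960784) = -0.0400

-0.0400


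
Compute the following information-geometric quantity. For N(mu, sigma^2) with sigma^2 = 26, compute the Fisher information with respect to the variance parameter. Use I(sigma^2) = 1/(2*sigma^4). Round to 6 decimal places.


Fisher information for variance: I(sigma^2) = 1/(2*sigma^4).
sigma^2 = 26, so sigma^4 = 676.
I = 1/(2*676) = 1/1352 = 0.000740

0.000740


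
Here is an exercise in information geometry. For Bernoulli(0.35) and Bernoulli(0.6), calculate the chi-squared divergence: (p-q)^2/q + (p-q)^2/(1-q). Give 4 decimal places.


Chi-squared divergence between Bernoulli distributions:
chi^2 = (p-q)^2/q + (p-q)^2/(1-q).
p = 0.35, q = 0.6, p-q = -0.25.
(p-q)^2 = 0.0625.
term1 = 0.0625/0.6 = 0.104167.
term2 = 0.0625/0.4 = 0.15625.
chi^2 = 0.104167 + 0.15625 = 0.2604

0.2604


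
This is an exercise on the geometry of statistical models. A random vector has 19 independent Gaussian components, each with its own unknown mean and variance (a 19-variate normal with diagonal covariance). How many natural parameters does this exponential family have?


Exponential family dimension calculation:
Each univariate normal has two natural parameters (mu/sigma^2 and -1/(2 sigma^2)).
With 19 independent components, dim = 2 * 19 = 38.

38


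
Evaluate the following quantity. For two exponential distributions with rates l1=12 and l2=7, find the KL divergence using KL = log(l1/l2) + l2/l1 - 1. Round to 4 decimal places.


KL divergence for exponential family:
KL = log(l1/l2) + l2/l1 - 1.
log(12/7) = 0.538997.
7/12 = 0.583333.
KL = 0.538997 + 0.583333 - 1 = 0.1223

0.1223


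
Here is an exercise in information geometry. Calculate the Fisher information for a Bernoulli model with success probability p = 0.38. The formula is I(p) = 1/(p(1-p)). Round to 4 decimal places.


For Bernoulli(p), Fisher information is I(p) = 1/(p*(1-p)).
p = 0.38, 1-p = 0.62.
p*(1-p) = 0.2356.
I(p) = 1/0.2356 = 4.2445

4.2445


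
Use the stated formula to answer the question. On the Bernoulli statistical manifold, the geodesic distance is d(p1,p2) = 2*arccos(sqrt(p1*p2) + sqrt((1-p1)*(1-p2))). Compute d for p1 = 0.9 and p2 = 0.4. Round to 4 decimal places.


Geodesic distance on Bernoulli manifold:
d(p1,p2) = 2*arccos(sqrt(p1*p2) + sqrt((1-p1)*(1-p2))).
sqrt(p1*p2) = sqrt(0.9*0.4) = 0.6.
sqrt((1-p1)*(1-p2)) = sqrt(0.1*0.6) = 0.244949.
arg = 0.6 + 0.244949 = 0.844949.
d = 2*arccos(0.844949) = 1.1287

1.1287


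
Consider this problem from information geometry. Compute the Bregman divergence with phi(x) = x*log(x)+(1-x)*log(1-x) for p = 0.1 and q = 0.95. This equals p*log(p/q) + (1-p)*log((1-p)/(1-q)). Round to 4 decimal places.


Bregman divergence with negative entropy generator:
D = p*log(p/q) + (1-p)*log((1-p)/(1-q)).
p = 0.1, q = 0.95.
p*log(p/q) = 0.1*log(0.1/0.95) = -0.225129.
(1-p)*log((1-p)/(1-q)) = 0.9*log(0.9/0.05) = 2.601335.
D = -0.225129 + 2.601335 = 2.3762

2.3762


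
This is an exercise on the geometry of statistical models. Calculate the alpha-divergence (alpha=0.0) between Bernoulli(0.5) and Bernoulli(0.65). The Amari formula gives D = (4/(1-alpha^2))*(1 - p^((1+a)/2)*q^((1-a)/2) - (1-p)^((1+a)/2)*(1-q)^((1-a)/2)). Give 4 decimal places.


Amari alpha-divergence:
D = (4/(1-alpha^2))*(1 - p^((1+a)/2)*q^((1-a)/2) - (1-p)^((1+a)/2)*(1-q)^((1-a)/2)).
alpha = 0.0, p = 0.5, q = 0.65.
e1 = (1+alpha)/2 = 0.5, e2 = (1-alpha)/2 = 0.5.
t1 = p^e1 * q^e2 = 0.5^0.5 * 0.65^0.5 = 0.570088.
t2 = (1-p)^e1 * (1-q)^e2 = 0.5^0.5 * 0.35^0.5 = 0.41833.
4/(1-alpha^2) = 4.0.
D = 4.0*(1 - 0.570088 - 0.41833) = 0.0463

0.0463


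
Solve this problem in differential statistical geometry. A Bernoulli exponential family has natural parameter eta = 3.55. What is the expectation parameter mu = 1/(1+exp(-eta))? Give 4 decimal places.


Dual coordinate (expectation parameter) for Bernoulli:
mu = 1/(1+exp(-eta)).
eta = 3.55.
exp(-eta) = exp(-3.55) = 0.028725.
mu = 1/(1+0.028725) = 0.9721

0.9721


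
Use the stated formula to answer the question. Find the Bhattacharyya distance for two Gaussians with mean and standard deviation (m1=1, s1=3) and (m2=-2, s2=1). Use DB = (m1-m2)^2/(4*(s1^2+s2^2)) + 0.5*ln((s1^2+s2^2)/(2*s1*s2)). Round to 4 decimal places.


Bhattacharyya distance between two Gaussians:
DB = (m1-m2)^2/(4*(s1^2+s2^2)) + (1/2)*ln((s1^2+s2^2)/(2*s1*s2)).
(m1-m2)^2 = (3)^2 = 9.
s1^2+s2^2 = 9 + 1 = 10.
term1 = 9/40 = 0.225.
term2 = 0.5*ln(10/6.0) = 0.255413.
DB = 0.225 + 0.255413 = 0.4804

0.4804


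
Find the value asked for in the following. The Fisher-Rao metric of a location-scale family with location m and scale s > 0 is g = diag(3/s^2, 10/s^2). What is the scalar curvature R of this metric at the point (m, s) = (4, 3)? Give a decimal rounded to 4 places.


The metric has the form g = (A dm^2 + B ds^2)/s^2 with A = 3, B = 10.
Substitute u = sqrt(A/B)*m: g = B*(du^2 + ds^2)/s^2, i.e. B times the
Poincare upper half-plane metric, which has constant Gaussian curvature -1.
Scaling a 2D metric by a constant c divides the Gaussian curvature by c,
so K = -1/B = -1/(10) = -0.1000 everywhere (the point (m, s) = (4, 3) is irrelevant:
the curvature is constant).
Scalar curvature in dimension 2: R = 2K = -2/(10) = -0.2000.

-0.2000


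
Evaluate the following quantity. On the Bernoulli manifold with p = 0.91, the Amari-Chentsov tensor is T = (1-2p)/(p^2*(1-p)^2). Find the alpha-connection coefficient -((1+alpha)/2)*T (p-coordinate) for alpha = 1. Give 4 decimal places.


Skewness (Amari-Chentsov) tensor: T = (1-2p)/(p^2*(1-p)^2).
p = 0.91, 1-2p = -0.82, p^2 = 0.8281, (1-p)^2 = 0.0081.
T = -0.82/(0.8281 * 0.0081) = -122.249206.
In the p-coordinate, Gamma^(alpha) = Gamma^(0) - (alpha/2)*T with Gamma^(0) = (1/2)*g'(p) = -T/2,
so Gamma^(alpha) = -((1+alpha)/2)*T.
alpha = 1, -(1+alpha)/2 = -1.0.
Gamma = -1.0 * -122.249206 = 122.2492

122.2492


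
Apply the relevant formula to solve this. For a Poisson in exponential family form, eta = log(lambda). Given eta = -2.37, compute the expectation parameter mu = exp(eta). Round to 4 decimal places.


Expectation parameter for Poisson exponential family:
mu = exp(eta).
eta = -2.37.
mu = exp(-2.37) = 0.0935

0.0935


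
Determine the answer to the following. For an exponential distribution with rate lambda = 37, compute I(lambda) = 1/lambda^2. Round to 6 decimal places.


Fisher information for exponential: I(lambda) = 1/lambda^2.
lambda = 37, lambda^2 = 1369.
I = 1/1369 = 0.000730

0.000730


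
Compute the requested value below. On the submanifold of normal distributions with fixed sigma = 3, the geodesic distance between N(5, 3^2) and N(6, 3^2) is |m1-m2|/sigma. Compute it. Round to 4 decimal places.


On the fixed-variance normal subfamily, geodesic distance = |m1-m2|/sigma.
|5 - 6| = 1.
sigma = 3.
d = 1/3 = 0.3333

0.3333


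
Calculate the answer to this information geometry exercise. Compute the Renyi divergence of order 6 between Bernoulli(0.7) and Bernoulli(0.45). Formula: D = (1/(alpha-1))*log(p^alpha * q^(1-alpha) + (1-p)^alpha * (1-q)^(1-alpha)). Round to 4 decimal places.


Renyi divergence of order alpha between Bernoulli distributions:
D = (1/(alpha-1))*log(p^alpha * q^(1-alpha) + (1-p)^alpha * (1-q)^(1-alpha)).
alpha = 6, p = 0.7, q = 0.45.
p^alpha * q^(1-alpha) = 0.7^6 * 0.45^-5 = 6.375668.
(1-p)^alpha * (1-q)^(1-alpha) = 0.3^6 * 0.55^-5 = 0.014485.
sum = 6.375668 + 0.014485 = 6.390153.
D = (1/5)*log(6.390153) = 0.3710

0.3710


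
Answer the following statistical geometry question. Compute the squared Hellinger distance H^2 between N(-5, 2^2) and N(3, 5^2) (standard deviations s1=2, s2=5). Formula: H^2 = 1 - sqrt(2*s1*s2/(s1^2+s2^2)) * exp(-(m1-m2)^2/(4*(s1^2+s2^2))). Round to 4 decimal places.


Squared Hellinger distance for Gaussians:
H^2 = 1 - sqrt(2*s1*s2/(s1^2+s2^2)) * exp(-(m1-m2)^2/(4*(s1^2+s2^2))).
s1^2 = 4, s2^2 = 25, s1^2+s2^2 = 29.
sqrt(2*2*5/(29)) = 0.830455.
(m1-m2)^2 = (-8)^2 = 64.
exp(-64/(4*29)) = exp(-0.551724) = 0.575956.
H^2 = 1 - 0.830455*0.575956 = 0.5217

0.5217


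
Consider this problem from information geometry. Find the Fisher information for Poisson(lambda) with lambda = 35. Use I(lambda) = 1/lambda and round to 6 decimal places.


Fisher information for Poisson: I(lambda) = 1/lambda.
lambda = 35.
I(lambda) = 1/35 = 0.028571

0.028571


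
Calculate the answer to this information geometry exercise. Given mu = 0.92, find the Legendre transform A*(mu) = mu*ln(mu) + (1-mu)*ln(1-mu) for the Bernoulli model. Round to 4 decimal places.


Legendre transform for Bernoulli:
A*(mu) = mu*log(mu) + (1-mu)*log(1-mu).
mu = 0.92, 1-mu = 0.08.
mu*log(mu) = 0.92*log(0.92) = -0.076711.
(1-mu)*log(1-mu) = 0.08*log(0.08) = -0.202058.
A* = -0.076711 + -0.202058 = -0.2788

-0.2788


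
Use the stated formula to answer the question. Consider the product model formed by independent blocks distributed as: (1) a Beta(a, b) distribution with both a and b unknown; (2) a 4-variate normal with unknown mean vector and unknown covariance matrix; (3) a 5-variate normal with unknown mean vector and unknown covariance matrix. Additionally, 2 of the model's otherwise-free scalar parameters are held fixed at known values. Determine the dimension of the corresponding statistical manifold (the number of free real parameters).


The dimension of a statistical manifold equals the number of free
(independent) real parameters of the model. For a product of independent
blocks the parameter counts add.
- Beta (a, b): 2.
- 4-variate normal: 4 (mean) + 4*5/2 = 10 (symmetric covariance) = 14.
- 5-variate normal: 5 (mean) + 5*6/2 = 15 (symmetric covariance) = 20.
Total = 2 + 14 + 20 = 36.
2 parameter(s) fixed at known values: 36 - 2 = 34.
Dimension = 34

34


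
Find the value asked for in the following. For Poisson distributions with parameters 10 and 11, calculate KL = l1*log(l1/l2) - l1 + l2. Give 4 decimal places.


KL divergence for Poisson:
KL = l1*log(l1/l2) - l1 + l2.
l1 = 10, l2 = 11.
log(10/11) = -0.09531.
l1*log(l1/l2) = 10 * -0.09531 = -0.953102.
KL = -0.953102 - 10 + 11 = 0.0469

0.0469


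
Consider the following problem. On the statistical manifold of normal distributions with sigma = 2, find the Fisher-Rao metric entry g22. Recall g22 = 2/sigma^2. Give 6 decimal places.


For the 2-parameter normal family, the Fisher metric has:
  g11 = 1/sigma^2, g22 = 2/sigma^2.
sigma = 2, sigma^2 = 4.
g22 = 0.500000

0.500000


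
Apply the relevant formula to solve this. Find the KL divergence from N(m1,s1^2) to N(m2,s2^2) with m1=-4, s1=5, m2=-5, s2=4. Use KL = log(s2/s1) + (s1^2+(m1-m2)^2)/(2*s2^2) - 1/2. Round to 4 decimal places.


KL divergence between normal distributions:
KL = log(s2/s1) + (s1^2 + (m1-m2)^2)/(2*s2^2) - 1/2.
log(4/5) = -0.223144.
(5^2 + (-4--5)^2)/(2*4^2) = (25 + 1)/32 = 0.8125.
KL = -0.223144 + 0.8125 - 0.5 = 0.0894

0.0894


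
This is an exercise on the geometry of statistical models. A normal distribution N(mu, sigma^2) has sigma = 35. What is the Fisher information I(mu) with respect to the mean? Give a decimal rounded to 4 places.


The Fisher information for the mean of a normal distribution is I(mu) = 1/sigma^2.
sigma = 35, so sigma^2 = 1225.
I(mu) = 1/1225 = 0.0008

0.0008


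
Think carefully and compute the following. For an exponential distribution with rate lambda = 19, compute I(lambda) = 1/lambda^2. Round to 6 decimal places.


Fisher information for exponential: I(lambda) = 1/lambda^2.
lambda = 19, lambda^2 = 361.
I = 1/361 = 0.002770

0.002770


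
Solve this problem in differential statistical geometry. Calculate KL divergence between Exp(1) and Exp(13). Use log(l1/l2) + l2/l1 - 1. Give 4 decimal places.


KL divergence for exponential family:
KL = log(l1/l2) + l2/l1 - 1.
log(1/13) = -2.564949.
13/1 = 13.0.
KL = -2.564949 + 13.0 - 1 = 9.4351

9.4351


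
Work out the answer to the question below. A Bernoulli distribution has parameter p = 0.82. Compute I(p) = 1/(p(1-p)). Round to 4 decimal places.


For Bernoulli(p), Fisher information is I(p) = 1/(p*(1-p)).
p = 0.82, 1-p = 0.18.
p*(1-p) = 0.1476.
I(p) = 1/0.1476 = 6.7751

6.7751


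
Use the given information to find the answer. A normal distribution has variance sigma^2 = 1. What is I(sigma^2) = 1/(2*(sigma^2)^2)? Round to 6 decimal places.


Fisher information for variance: I(sigma^2) = 1/(2*sigma^4).
sigma^2 = 1, so sigma^4 = 1.
I = 1/(2*1) = 1/2 = 0.500000

0.500000


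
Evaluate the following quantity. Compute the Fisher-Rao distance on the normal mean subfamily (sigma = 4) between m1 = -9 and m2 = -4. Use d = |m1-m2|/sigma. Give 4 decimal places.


On the fixed-variance normal subfamily, geodesic distance = |m1-m2|/sigma.
|-9 - -4| = 5.
sigma = 4.
d = 5/4 = 1.2500

1.2500


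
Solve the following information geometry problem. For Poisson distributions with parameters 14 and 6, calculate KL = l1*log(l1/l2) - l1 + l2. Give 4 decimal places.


KL divergence for Poisson:
KL = l1*log(l1/l2) - l1 + l2.
l1 = 14, l2 = 6.
log(14/6) = 0.847298.
l1*log(l1/l2) = 14 * 0.847298 = 11.86217.
KL = 11.86217 - 14 + 6 = 3.8622

3.8622


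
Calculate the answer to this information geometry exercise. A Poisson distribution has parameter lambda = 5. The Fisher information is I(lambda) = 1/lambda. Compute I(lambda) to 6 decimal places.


Fisher information for Poisson: I(lambda) = 1/lambda.
lambda = 5.
I(lambda) = 1/5 = 0.200000

0.200000


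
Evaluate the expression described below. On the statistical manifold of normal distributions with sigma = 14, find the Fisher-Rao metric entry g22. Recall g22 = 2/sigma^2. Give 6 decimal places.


For the 2-parameter normal family, the Fisher metric has:
  g11 = 1/sigma^2, g22 = 2/sigma^2.
sigma = 14, sigma^2 = 196.
g22 = 0.010204

0.010204


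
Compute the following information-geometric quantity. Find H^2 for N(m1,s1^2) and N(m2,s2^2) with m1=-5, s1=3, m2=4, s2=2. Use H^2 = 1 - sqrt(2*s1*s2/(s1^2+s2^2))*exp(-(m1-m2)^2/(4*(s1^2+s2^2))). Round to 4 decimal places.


Squared Hellinger distance for Gaussians:
H^2 = 1 - sqrt(2*s1*s2/(s1^2+s2^2)) * exp(-(m1-m2)^2/(4*(s1^2+s2^2))).
s1^2 = 9, s2^2 = 4, s1^2+s2^2 = 13.
sqrt(2*3*2/(13)) = 0.960769.
(m1-m2)^2 = (-9)^2 = 81.
exp(-81/(4*13)) = exp(-1.557692) = 0.210622.
H^2 = 1 - 0.960769*0.210622 = 0.7976

0.7976


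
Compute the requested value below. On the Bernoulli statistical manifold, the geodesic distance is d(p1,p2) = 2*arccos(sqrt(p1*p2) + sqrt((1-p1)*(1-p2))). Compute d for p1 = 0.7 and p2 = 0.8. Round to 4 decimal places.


Geodesic distance on Bernoulli manifold:
d(p1,p2) = 2*arccos(sqrt(p1*p2) + sqrt((1-p1)*(1-p2))).
sqrt(p1*p2) = sqrt(0.7*0.8) = 0.748331.
sqrt((1-p1)*(1-p2)) = sqrt(0.3*0.2) = 0.244949.
arg = 0.748331 + 0.244949 = 0.99328.
d = 2*arccos(0.99328) = 0.2320

0.2320


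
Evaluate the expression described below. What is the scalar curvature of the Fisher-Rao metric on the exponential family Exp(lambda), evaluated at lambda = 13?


This family has a single free parameter, so its statistical manifold
is 1-dimensional. The Riemann curvature tensor of any 1-dimensional
Riemannian manifold vanishes identically, so R = 0.

0


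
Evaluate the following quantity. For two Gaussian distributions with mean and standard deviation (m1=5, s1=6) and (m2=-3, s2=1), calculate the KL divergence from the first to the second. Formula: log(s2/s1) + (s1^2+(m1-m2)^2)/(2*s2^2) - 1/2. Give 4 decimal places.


KL divergence between normal distributions:
KL = log(s2/s1) + (s1^2 + (m1-m2)^2)/(2*s2^2) - 1/2.
log(1/6) = -1.791759.
(6^2 + (5--3)^2)/(2*1^2) = (36 + 64)/2 = 50.0.
KL = -1.791759 + 50.0 - 0.5 = 47.7082

47.7082


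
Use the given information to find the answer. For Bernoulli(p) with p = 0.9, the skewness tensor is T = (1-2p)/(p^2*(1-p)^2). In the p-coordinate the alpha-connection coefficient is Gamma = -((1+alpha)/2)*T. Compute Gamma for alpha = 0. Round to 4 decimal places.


Skewness (Amari-Chentsov) tensor: T = (1-2p)/(p^2*(1-p)^2).
p = 0.9, 1-2p = -0.8, p^2 = 0.81, (1-p)^2 = 0.01.
T = -0.8/(0.81 * 0.01) = -98.765432.
In the p-coordinate, Gamma^(alpha) = Gamma^(0) - (alpha/2)*T with Gamma^(0) = (1/2)*g'(p) = -T/2,
so Gamma^(alpha) = -((1+alpha)/2)*T.
alpha = 0, -(1+alpha)/2 = -0.5.
Gamma = -0.5 * -98.765432 = 49.3827

49.3827


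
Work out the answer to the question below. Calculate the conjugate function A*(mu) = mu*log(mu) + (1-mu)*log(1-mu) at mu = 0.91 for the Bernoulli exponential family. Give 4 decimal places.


Legendre transform for Bernoulli:
A*(mu) = mu*log(mu) + (1-mu)*log(1-mu).
mu = 0.91, 1-mu = 0.09.
mu*log(mu) = 0.91*log(0.91) = -0.085823.
(1-mu)*log(1-mu) = 0.09*log(0.09) = -0.216715.
A* = -0.085823 + -0.216715 = -0.3025

-0.3025


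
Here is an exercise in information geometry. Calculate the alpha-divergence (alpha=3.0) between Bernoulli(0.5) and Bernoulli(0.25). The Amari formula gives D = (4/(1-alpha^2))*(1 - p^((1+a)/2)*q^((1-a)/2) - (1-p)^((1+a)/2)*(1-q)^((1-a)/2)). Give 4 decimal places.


Amari alpha-divergence:
D = (4/(1-alpha^2))*(1 - p^((1+a)/2)*q^((1-a)/2) - (1-p)^((1+a)/2)*(1-q)^((1-a)/2)).
alpha = 3.0, p = 0.5, q = 0.25.
e1 = (1+alpha)/2 = 2.0, e2 = (1-alpha)/2 = -1.0.
t1 = p^e1 * q^e2 = 0.5^2.0 * 0.25^-1.0 = 1.0.
t2 = (1-p)^e1 * (1-q)^e2 = 0.5^2.0 * 0.75^-1.0 = 0.333333.
4/(1-alpha^2) = -0.5.
D = -0.5*(1 - 1.0 - 0.333333) = 0.1667

0.1667


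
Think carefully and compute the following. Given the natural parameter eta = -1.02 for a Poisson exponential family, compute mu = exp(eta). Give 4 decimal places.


Expectation parameter for Poisson exponential family:
mu = exp(eta).
eta = -1.02.
mu = exp(-1.02) = 0.3606

0.3606


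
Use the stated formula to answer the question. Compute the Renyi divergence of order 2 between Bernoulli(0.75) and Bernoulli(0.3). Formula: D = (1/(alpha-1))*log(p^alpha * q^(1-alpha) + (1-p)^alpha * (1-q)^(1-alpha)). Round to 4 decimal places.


Renyi divergence of order alpha between Bernoulli distributions:
D = (1/(alpha-1))*log(p^alpha * q^(1-alpha) + (1-p)^alpha * (1-q)^(1-alpha)).
alpha = 2, p = 0.75, q = 0.3.
p^alpha * q^(1-alpha) = 0.75^2 * 0.3^-1 = 1.875.
(1-p)^alpha * (1-q)^(1-alpha) = 0.25^2 * 0.7^-1 = 0.089286.
sum = 1.875 + 0.089286 = 1.964286.
D = (1/1)*log(1.964286) = 0.6751

0.6751


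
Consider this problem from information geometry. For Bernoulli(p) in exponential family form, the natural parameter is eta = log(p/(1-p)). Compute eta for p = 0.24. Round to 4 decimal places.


Natural parameter for Bernoulli: eta = log(p/(1-p)).
p = 0.24, 1-p = 0.76.
p/(1-p) = 0.315789.
eta = log(0.315789) = -1.1527

-1.1527


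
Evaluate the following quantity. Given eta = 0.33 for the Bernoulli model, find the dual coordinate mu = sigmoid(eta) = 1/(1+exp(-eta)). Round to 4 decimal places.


Dual coordinate (expectation parameter) for Bernoulli:
mu = 1/(1+exp(-eta)).
eta = 0.33.
exp(-eta) = exp(-0.33) = 0.718924.
mu = 1/(1+0.718924) = 0.5818

0.5818


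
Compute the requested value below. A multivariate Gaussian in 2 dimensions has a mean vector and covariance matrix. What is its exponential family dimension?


Exponential family dimension calculation:
For 2-dim MVN: mean has 2 params, covariance has 2*3/2 = 3 unique entries.
Total dim = 2 + 3 = 5.

5


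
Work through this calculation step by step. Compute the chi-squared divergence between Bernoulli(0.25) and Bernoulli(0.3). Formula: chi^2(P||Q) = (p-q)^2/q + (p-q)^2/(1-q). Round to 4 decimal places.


Chi-squared divergence between Bernoulli distributions:
chi^2 = (p-q)^2/q + (p-q)^2/(1-q).
p = 0.25, q = 0.3, p-q = -0.05.
(p-q)^2 = 0.0025.
term1 = 0.0025/0.3 = 0.008333.
term2 = 0.0025/0.7 = 0.003571.
chi^2 = 0.008333 + 0.003571 = 0.0119

0.0119


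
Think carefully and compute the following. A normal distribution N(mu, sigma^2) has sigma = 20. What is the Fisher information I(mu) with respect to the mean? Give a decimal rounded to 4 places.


The Fisher information for the mean of a normal distribution is I(mu) = 1/sigma^2.
sigma = 20, so sigma^2 = 400.
I(mu) = 1/400 = 0.0025

0.0025


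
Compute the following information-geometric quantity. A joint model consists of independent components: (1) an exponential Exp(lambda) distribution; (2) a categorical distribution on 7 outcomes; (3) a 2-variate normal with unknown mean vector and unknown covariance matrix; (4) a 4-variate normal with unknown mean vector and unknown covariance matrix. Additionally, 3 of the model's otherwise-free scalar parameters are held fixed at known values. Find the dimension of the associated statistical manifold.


The dimension of a statistical manifold equals the number of free
(independent) real parameters of the model. For a product of independent
blocks the parameter counts add.
- exponential (lambda): 1.
- categorical on 7 outcomes (probabilities sum to 1): 7-1 = 6.
- 2-variate normal: 2 (mean) + 2*3/2 = 3 (symmetric covariance) = 5.
- 4-variate normal: 4 (mean) + 4*5/2 = 10 (symmetric covariance) = 14.
Total = 1 + 6 + 5 + 14 = 26.
3 parameter(s) fixed at known values: 26 - 3 = 23.
Dimension = 23

23
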